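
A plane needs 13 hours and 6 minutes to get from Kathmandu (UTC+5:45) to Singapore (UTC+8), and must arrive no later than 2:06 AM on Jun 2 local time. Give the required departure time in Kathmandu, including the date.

Target arrival in UTC: 2:06 AM − 8:00 = 6:06 PM on Jun 1.
Subtract 13 hours 6 minutes → departure 5:00 AM UTC on Jun 1.
Kathmandu is UTC+5:45: 5:00 AM + 5:45 = 10:45 AM on Jun 1.

10:45 AM on June 1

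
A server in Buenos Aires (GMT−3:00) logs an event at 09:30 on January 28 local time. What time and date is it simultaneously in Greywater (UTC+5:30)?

18:00 on January 28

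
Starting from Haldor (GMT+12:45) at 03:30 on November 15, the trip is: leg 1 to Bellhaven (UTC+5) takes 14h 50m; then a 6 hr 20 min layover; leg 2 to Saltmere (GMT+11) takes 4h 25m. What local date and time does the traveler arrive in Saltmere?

03:20 on November 16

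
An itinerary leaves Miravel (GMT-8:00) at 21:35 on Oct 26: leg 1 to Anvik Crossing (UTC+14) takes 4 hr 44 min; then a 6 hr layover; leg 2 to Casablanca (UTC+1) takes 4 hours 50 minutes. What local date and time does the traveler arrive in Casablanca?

Convert departure to UTC: 21:35 + 8:00 = 05:35 UTC on Oct 27.
Add 4 hours 44 minutes leg 1 → 10:19 UTC.
Add 6 hours layover in Anvik Crossing → 16:19 UTC.
Add 4 hours and 50 minutes leg 2 → 21:09 UTC.
Casablanca is UTC+1:00, so local arrival = 21:09 + 1:00 = 22:09 on Oct 27.

22:09 on October 27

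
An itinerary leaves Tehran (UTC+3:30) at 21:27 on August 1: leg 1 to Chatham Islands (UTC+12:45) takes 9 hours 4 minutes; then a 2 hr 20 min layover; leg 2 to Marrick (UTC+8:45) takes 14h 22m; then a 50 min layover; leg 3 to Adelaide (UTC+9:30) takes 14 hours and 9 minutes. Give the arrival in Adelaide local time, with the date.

20:12 on Aug 3

Convert departure to UTC: 21:27 − 3:30 = 17:57 UTC on Aug 1.
Add 9 hours 4 minutes leg 1 → 03:01 UTC (Aug 2).
Add 2 hours 20 minutes layover in Chatham Islands → 05:21 UTC.
Add 14 hours and 22 minutes leg 2 → 19:43 UTC.
Add 50 minutes layover in Marrick → 20:33 UTC.
Add 14 hours 9 minutes leg 3 → 10:42 UTC (Aug 3).
Adelaide is UTC+9:30, so local arrival = 10:42 + 9:30 = 20:12 on Aug 3.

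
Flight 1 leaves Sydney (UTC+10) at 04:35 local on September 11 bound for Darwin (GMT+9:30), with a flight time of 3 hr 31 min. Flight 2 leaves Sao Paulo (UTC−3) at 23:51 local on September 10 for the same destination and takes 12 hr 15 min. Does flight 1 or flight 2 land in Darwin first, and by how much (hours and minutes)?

the first, by 17 hours

Flight 1 in UTC: 04:35 − 10:00 = 18:35 on Sep 10.
+3 hours and 31 minutes → arrive 22:06 UTC on Sep 10.
Flight 2 in UTC: 23:51 + 3:00 = 02:51 on Sep 11.
+12 hours and 15 minutes → arrive 15:06 UTC on Sep 11.
Flight 1 lands earlier by 17 hours.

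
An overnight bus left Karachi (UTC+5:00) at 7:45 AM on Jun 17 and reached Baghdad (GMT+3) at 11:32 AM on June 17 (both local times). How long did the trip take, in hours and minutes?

5 hours 47 minutes

Departure in UTC: 7:45 AM − 5:00 = 2:45 AM on Jun 17.
Arrival in UTC: 11:32 AM − 3:00 = 8:32 AM on Jun 17.
Elapsed = 8:32 AM − 2:45 AM = 5 hours 47 minutes.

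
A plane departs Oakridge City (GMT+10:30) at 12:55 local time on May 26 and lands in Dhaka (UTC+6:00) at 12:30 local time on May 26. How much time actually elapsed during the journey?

4 hours 5 minutes

Dhaka is 4:30 behind Oakridge City.
Clock-face elapsed time (ignoring zones) is −25 minutes.
Actual elapsed = −25 minutes + 4:30 = 4 hours 5 minutes.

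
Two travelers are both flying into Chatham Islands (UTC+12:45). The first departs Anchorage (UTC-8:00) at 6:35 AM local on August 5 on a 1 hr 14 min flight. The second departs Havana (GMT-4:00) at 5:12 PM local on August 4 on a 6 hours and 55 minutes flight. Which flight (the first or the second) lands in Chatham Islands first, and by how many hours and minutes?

Flight 1 in UTC: 6:35 AM + 8:00 = 2:35 PM on Aug 5.
+1 hour and 14 minutes → arrive 3:49 PM UTC on Aug 5.
Flight 2 in UTC: 5:12 PM + 4:00 = 9:12 PM on Aug 4.
+6 hours and 55 minutes → arrive 4:07 AM UTC on Aug 5.
Flight 2 lands earlier by 11 hours 42 minutes.

the second, by 11 hours 42 minutes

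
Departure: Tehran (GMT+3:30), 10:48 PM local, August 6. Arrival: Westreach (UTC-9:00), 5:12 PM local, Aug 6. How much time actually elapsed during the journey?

Westreach is 12:30 behind Tehran.
Clock-face elapsed time (ignoring zones) is −5 hours 36 minutes.
Actual elapsed = −5 hours 36 minutes + 12:30 = 6 hours 54 minutes.

6 hours 54 minutes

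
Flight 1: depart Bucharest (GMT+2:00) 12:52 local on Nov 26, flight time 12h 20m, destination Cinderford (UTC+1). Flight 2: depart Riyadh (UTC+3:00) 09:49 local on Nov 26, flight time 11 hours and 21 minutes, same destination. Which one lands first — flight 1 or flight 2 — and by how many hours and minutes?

the second, by 5 hours 2 minutes

Flight 1 in UTC: 12:52 − 2:00 = 10:52 on Nov 26.
+12 hours 20 minutes → arrive 23:12 UTC on Nov 26.
Flight 2 in UTC: 09:49 − 3:00 = 06:49 on Nov 26.
+11 hours 21 minutes → arrive 18:10 UTC on Nov 26.
Flight 2 lands earlier by 5 hours 2 minutes.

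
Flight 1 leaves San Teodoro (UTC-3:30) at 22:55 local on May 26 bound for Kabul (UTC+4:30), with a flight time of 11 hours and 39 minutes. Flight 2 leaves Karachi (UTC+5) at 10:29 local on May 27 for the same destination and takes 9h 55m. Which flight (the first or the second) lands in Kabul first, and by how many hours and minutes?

the first, by 1 hour 20 minutes

Flight 1 in UTC: 22:55 + 3:30 = 02:25 on May 27.
+11 hours and 39 minutes → arrive 14:04 UTC on May 27.
Flight 2 in UTC: 10:29 − 5:00 = 05:29 on May 27.
+9 hours and 55 minutes → arrive 15:24 UTC on May 27.
Flight 1 lands earlier by 1 hour 20 minutes.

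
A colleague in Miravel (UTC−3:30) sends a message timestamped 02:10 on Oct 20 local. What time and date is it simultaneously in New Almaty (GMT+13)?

New Almaty is 16:30 ahead of Miravel.
Shift by the zone difference: 02:10 + 16:30 = 18:40 on Oct 20 in New Almaty.

18:40 on Oct 20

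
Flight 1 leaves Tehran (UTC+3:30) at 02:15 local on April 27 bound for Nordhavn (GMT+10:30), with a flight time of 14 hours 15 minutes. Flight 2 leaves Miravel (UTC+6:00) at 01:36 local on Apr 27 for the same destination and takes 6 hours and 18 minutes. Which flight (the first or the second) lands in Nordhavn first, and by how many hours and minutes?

Flight 1 in UTC: 02:15 − 3:30 = 22:45 on Apr 26.
+14 hours 15 minutes → arrive 13:00 UTC on Apr 27.
Flight 2 in UTC: 01:36 − 6:00 = 19:36 on Apr 26.
+6 hours 18 minutes → arrive 01:54 UTC on Apr 27.
Flight 2 lands earlier by 11 hours 6 minutes.

the second, by 11 hours 6 minutes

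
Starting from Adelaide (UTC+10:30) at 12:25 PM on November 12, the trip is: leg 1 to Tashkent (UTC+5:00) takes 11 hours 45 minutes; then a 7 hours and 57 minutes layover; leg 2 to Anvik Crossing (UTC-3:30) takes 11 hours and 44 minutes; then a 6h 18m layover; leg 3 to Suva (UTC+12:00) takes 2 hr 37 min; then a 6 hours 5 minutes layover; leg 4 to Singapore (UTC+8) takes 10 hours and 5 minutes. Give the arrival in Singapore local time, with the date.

6:26 PM on Nov 14

Convert departure to UTC: 12:25 PM − 10:30 = 1:55 AM UTC on Nov 12.
Add 11 hours 45 minutes leg 1 → 1:40 PM UTC.
Add 7 hours and 57 minutes layover in Tashkent → 9:37 PM UTC.
Add 11 hours 44 minutes leg 2 → 9:21 AM UTC (Nov 13).
Add 6 hours 18 minutes layover in Anvik Crossing → 3:39 PM UTC.
Add 2 hours and 37 minutes leg 3 → 6:16 PM UTC.
Add 6 hours 5 minutes layover in Suva → 12:21 AM UTC (Nov 14).
Add 10 hours 5 minutes leg 4 → 10:26 AM UTC.
Singapore is UTC+8:00, so local arrival = 10:26 AM + 8:00 = 6:26 PM on Nov 14.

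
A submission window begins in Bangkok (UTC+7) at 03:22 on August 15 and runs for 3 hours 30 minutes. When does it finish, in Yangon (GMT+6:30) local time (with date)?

06:22 on August 15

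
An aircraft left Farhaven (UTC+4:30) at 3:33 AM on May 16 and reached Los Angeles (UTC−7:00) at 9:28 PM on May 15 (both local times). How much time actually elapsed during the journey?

Departure in UTC: 3:33 AM − 4:30 = 11:03 PM on May 15.
Arrival in UTC: 9:28 PM + 7:00 = 4:28 AM on May 16.
Elapsed = 4:28 AM − 11:03 PM (+1 day) = 5 hours 25 minutes.

5 hours 25 minutes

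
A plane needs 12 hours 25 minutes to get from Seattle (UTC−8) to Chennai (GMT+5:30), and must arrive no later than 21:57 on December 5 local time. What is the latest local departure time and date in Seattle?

Target arrival in UTC: 21:57 − 5:30 = 16:27 on Dec 5.
Subtract 12 hours 25 minutes → departure 04:02 UTC on Dec 5.
Seattle is UTC−8:00: 04:02 − 8:00 = 20:02 on Dec 4.

20:02 on December 4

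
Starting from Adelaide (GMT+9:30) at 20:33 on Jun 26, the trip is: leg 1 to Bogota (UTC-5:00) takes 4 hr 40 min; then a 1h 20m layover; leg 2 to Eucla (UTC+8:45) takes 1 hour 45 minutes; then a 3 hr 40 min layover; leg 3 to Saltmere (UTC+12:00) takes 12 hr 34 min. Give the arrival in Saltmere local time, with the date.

Convert departure to UTC: 20:33 − 9:30 = 11:03 UTC on Jun 26.
Add 4 hours 40 minutes leg 1 → 15:43 UTC.
Add 1 hour 20 minutes layover in Bogota → 17:03 UTC.
Add 1 hour and 45 minutes leg 2 → 18:48 UTC.
Add 3 hours and 40 minutes layover in Eucla → 22:28 UTC.
Add 12 hours 34 minutes leg 3 → 11:02 UTC (Jun 27).
Saltmere is UTC+12:00, so local arrival = 11:02 + 12:00 = 23:02 on Jun 27.

23:02 on Jun 27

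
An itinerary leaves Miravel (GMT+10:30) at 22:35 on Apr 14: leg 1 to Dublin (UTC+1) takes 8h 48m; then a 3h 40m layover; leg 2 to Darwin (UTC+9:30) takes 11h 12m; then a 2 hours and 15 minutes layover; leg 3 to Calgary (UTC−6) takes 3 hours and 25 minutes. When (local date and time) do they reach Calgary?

Convert departure to UTC: 22:35 − 10:30 = 12:05 UTC on Apr 14.
Add 8 hours and 48 minutes leg 1 → 20:53 UTC.
Add 3 hours 40 minutes layover in Dublin → 00:33 UTC (Apr 15).
Add 11 hours 12 minutes leg 2 → 11:45 UTC.
Add 2 hours 15 minutes layover in Darwin → 14:00 UTC.
Add 3 hours and 25 minutes leg 3 → 17:25 UTC.
Calgary is UTC−6:00, so local arrival = 17:25 − 6:00 = 11:25 on Apr 15.

11:25 on April 15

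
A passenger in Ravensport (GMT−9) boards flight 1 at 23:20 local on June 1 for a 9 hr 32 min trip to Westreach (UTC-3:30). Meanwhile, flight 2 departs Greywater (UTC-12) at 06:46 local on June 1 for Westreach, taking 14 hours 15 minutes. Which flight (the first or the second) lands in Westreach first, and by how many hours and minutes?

the second, by 8 hours 51 minutes

Flight 1 in UTC: 23:20 + 9:00 = 08:20 on Jun 2.
+9 hours and 32 minutes → arrive 17:52 UTC on Jun 2.
Flight 2 in UTC: 06:46 + 12:00 = 18:46 on Jun 1.
+14 hours and 15 minutes → arrive 09:01 UTC on Jun 2.
Flight 2 lands earlier by 8 hours 51 minutes.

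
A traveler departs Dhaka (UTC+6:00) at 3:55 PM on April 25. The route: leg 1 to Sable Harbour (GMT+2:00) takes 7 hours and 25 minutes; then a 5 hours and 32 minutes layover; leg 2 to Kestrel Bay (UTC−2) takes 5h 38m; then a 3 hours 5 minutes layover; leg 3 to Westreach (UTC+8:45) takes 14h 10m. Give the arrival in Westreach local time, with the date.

6:30 AM on April 27

Convert departure to UTC: 3:55 PM − 6:00 = 9:55 AM UTC on Apr 25.
Add 7 hours 25 minutes leg 1 → 5:20 PM UTC.
Add 5 hours 32 minutes layover in Sable Harbour → 10:52 PM UTC.
Add 5 hours and 38 minutes leg 2 → 4:30 AM UTC (Apr 26).
Add 3 hours and 5 minutes layover in Kestrel Bay → 7:35 AM UTC.
Add 14 hours and 10 minutes leg 3 → 9:45 PM UTC.
Westreach is UTC+8:45, so local arrival = 9:45 PM + 8:45 = 6:30 AM on Apr 27.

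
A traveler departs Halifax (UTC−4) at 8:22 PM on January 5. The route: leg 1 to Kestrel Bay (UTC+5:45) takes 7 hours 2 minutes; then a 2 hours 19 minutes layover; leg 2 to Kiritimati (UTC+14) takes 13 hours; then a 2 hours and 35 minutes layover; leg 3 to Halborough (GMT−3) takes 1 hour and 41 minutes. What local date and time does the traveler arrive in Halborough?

11:59 PM on Jan 6

Convert departure to UTC: 8:22 PM + 4:00 = 12:22 AM UTC on Jan 6.
Add 7 hours and 2 minutes leg 1 → 7:24 AM UTC.
Add 2 hours 19 minutes layover in Kestrel Bay → 9:43 AM UTC.
Add 13 hours leg 2 → 10:43 PM UTC.
Add 2 hours and 35 minutes layover in Kiritimati → 1:18 AM UTC (Jan 7).
Add 1 hour 41 minutes leg 3 → 2:59 AM UTC.
Halborough is UTC−3:00, so local arrival = 2:59 AM − 3:00 = 11:59 PM on Jan 6.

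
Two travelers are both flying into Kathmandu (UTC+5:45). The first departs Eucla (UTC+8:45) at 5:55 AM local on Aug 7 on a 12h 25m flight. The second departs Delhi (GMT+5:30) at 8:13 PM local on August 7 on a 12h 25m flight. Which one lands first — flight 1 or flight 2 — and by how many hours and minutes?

Flight 1 in UTC: 5:55 AM − 8:45 = 9:10 PM on Aug 6.
+12 hours and 25 minutes → arrive 9:35 AM UTC on Aug 7.
Flight 2 in UTC: 8:13 PM − 5:30 = 2:43 PM on Aug 7.
+12 hours 25 minutes → arrive 3:08 AM UTC on Aug 8.
Flight 1 lands earlier by 17 hours 33 minutes.

the first, by 17 hours 33 minutes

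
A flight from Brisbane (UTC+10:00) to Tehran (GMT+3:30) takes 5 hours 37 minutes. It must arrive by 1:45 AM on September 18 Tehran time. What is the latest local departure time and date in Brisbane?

2:38 AM on Sep 18

Target arrival in UTC: 1:45 AM − 3:30 = 10:15 PM on Sep 17.
Subtract 5 hours 37 minutes → departure 4:38 PM UTC on Sep 17.
Brisbane is UTC+10:00: 4:38 PM + 10:00 = 2:38 AM on Sep 18.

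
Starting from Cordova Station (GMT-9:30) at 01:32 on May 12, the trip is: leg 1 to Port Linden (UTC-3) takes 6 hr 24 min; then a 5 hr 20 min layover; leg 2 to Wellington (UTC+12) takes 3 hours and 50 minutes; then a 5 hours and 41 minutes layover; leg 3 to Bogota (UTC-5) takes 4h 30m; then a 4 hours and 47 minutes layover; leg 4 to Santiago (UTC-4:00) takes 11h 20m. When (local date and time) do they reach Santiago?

00:54 on May 14

Convert departure to UTC: 01:32 + 9:30 = 11:02 UTC on May 12.
Add 6 hours 24 minutes leg 1 → 17:26 UTC.
Add 5 hours 20 minutes layover in Port Linden → 22:46 UTC.
Add 3 hours 50 minutes leg 2 → 02:36 UTC (May 13).
Add 5 hours and 41 minutes layover in Wellington → 08:17 UTC.
Add 4 hours 30 minutes leg 3 → 12:47 UTC.
Add 4 hours and 47 minutes layover in Bogota → 17:34 UTC.
Add 11 hours and 20 minutes leg 4 → 04:54 UTC (May 14).
Santiago is UTC−4:00, so local arrival = 04:54 − 4:00 = 00:54 on May 14.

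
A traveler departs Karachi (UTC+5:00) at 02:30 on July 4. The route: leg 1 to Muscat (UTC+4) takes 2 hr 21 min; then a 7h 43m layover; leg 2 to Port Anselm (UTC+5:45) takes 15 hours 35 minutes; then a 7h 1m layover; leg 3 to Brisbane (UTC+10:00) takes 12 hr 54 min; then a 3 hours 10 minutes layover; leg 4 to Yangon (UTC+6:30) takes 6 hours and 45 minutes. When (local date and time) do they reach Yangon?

Convert departure to UTC: 02:30 − 5:00 = 21:30 UTC on Jul 3.
Add 2 hours and 21 minutes leg 1 → 23:51 UTC.
Add 7 hours 43 minutes layover in Muscat → 07:34 UTC (Jul 4).
Add 15 hours 35 minutes leg 2 → 23:09 UTC.
Add 7 hours and 1 minute layover in Port Anselm → 06:10 UTC (Jul 5).
Add 12 hours 54 minutes leg 3 → 19:04 UTC.
Add 3 hours and 10 minutes layover in Brisbane → 22:14 UTC.
Add 6 hours and 45 minutes leg 4 → 04:59 UTC (Jul 6).
Yangon is UTC+6:30, so local arrival = 04:59 + 6:30 = 11:29 on Jul 6.

11:29 on July 6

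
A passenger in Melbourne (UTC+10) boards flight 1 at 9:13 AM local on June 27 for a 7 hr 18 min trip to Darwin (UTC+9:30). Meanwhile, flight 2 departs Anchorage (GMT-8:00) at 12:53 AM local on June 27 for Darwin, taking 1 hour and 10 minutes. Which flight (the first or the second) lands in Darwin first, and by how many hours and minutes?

the first, by 3 hours 32 minutes

Flight 1 in UTC: 9:13 AM − 10:00 = 11:13 PM on Jun 26.
+7 hours 18 minutes → arrive 6:31 AM UTC on Jun 27.
Flight 2 in UTC: 12:53 AM + 8:00 = 8:53 AM on Jun 27.
+1 hour 10 minutes → arrive 10:03 AM UTC on Jun 27.
Flight 1 lands earlier by 3 hours 32 minutes.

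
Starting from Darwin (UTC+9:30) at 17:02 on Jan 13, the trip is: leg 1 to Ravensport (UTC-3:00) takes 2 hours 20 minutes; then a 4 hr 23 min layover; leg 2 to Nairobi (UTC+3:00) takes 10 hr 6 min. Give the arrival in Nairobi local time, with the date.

03:21 on January 14

Convert departure to UTC: 17:02 − 9:30 = 07:32 UTC on Jan 13.
Add 2 hours 20 minutes leg 1 → 09:52 UTC.
Add 4 hours 23 minutes layover in Ravensport → 14:15 UTC.
Add 10 hours and 6 minutes leg 2 → 00:21 UTC (Jan 14).
Nairobi is UTC+3:00, so local arrival = 00:21 + 3:00 = 03:21 on Jan 14.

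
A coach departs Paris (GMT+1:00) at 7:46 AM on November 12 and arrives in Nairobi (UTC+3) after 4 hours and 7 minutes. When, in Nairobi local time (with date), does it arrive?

Nairobi is 2:00 ahead of Paris.
After 4 hours and 7 minutes it is 11:53 AM in Paris.
Shift by the zone difference: 11:53 AM + 2:00 = 1:53 PM on Nov 12 in Nairobi.

1:53 PM on November 12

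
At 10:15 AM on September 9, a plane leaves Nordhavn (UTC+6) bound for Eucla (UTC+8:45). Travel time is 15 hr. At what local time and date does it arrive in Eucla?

4:00 AM on Sep 10

Eucla is 2:45 ahead of Nordhavn.
After 15 hours it is 1:15 AM (Sep 10) in Nordhavn.
Shift by the zone difference: 1:15 AM + 2:45 = 4:00 AM on Sep 10 in Eucla.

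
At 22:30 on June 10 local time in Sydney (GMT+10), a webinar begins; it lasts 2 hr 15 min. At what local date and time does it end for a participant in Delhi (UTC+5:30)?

20:15 on June 10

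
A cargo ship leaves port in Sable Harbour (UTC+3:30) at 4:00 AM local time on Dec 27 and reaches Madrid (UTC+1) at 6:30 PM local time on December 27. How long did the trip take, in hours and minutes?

Madrid is 2:30 behind Sable Harbour.
Clock-face elapsed time (ignoring zones) is 14 hours 30 minutes.
Actual elapsed = 14 hours 30 minutes + 2:30 = 17 hours.

17 hours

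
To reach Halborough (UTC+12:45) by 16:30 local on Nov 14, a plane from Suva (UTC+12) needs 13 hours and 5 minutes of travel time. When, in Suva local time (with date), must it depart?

02:40 on November 14

Target arrival in UTC: 16:30 − 12:45 = 03:45 on Nov 14.
Subtract 13 hours 5 minutes → departure 14:40 UTC on Nov 13.
Suva is UTC+12:00: 14:40 + 12:00 = 02:40 on Nov 14.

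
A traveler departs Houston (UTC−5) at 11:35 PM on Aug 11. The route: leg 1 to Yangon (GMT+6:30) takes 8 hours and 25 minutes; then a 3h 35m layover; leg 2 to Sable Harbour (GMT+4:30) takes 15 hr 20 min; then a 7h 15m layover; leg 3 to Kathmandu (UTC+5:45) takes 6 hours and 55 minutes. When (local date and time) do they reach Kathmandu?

3:50 AM on August 14

Convert departure to UTC: 11:35 PM + 5:00 = 4:35 AM UTC on Aug 12.
Add 8 hours and 25 minutes leg 1 → 1:00 PM UTC.
Add 3 hours and 35 minutes layover in Yangon → 4:35 PM UTC.
Add 15 hours 20 minutes leg 2 → 7:55 AM UTC (Aug 13).
Add 7 hours and 15 minutes layover in Sable Harbour → 3:10 PM UTC.
Add 6 hours and 55 minutes leg 3 → 10:05 PM UTC.
Kathmandu is UTC+5:45, so local arrival = 10:05 PM + 5:45 = 3:50 AM on Aug 14.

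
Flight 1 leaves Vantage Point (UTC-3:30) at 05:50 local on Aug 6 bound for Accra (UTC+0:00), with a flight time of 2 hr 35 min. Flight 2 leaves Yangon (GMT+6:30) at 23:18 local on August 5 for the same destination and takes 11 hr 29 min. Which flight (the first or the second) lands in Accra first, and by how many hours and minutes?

the second, by 7 hours 38 minutes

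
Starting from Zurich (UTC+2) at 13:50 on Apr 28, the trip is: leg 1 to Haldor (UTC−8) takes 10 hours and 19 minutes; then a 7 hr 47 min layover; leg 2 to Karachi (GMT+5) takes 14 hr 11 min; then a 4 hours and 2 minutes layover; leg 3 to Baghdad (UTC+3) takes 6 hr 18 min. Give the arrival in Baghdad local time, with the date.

Convert departure to UTC: 13:50 − 2:00 = 11:50 UTC on Apr 28.
Add 10 hours and 19 minutes leg 1 → 22:09 UTC.
Add 7 hours 47 minutes layover in Haldor → 05:56 UTC (Apr 29).
Add 14 hours and 11 minutes leg 2 → 20:07 UTC.
Add 4 hours 2 minutes layover in Karachi → 00:09 UTC (Apr 30).
Add 6 hours 18 minutes leg 3 → 06:27 UTC.
Baghdad is UTC+3:00, so local arrival = 06:27 + 3:00 = 09:27 on Apr 30.

09:27 on April 30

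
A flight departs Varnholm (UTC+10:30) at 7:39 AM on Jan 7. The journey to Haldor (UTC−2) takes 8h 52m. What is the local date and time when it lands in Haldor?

4:01 AM on January 7

Convert departure to UTC: 7:39 AM − 10:30 = 9:09 PM UTC on Jan 6.
Add 8 hours and 52 minutes travel time → 6:01 AM UTC (Jan 7).
Haldor is UTC−2:00, so local arrival = 6:01 AM − 2:00 = 4:01 AM on Jan 7.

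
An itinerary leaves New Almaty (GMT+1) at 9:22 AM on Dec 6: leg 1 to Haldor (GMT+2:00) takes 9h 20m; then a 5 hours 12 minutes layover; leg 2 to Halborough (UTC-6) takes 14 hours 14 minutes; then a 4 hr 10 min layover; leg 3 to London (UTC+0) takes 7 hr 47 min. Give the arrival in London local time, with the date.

1:05 AM on December 8

Convert departure to UTC: 9:22 AM − 1:00 = 8:22 AM UTC on Dec 6.
Add 9 hours and 20 minutes leg 1 → 5:42 PM UTC.
Add 5 hours and 12 minutes layover in Haldor → 10:54 PM UTC.
Add 14 hours and 14 minutes leg 2 → 1:08 PM UTC (Dec 7).
Add 4 hours and 10 minutes layover in Halborough → 5:18 PM UTC.
Add 7 hours 47 minutes leg 3 → 1:05 AM UTC (Dec 8).
London is UTC+0, so local arrival is the same: 1:05 AM on Dec 8.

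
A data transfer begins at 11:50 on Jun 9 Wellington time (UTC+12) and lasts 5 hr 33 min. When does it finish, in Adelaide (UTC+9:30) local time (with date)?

14:53 on June 9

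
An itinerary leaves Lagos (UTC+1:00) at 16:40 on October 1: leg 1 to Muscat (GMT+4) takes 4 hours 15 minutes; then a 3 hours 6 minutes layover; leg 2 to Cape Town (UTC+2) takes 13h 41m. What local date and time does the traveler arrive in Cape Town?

Convert departure to UTC: 16:40 − 1:00 = 15:40 UTC on Oct 1.
Add 4 hours 15 minutes leg 1 → 19:55 UTC.
Add 3 hours 6 minutes layover in Muscat → 23:01 UTC.
Add 13 hours and 41 minutes leg 2 → 12:42 UTC (Oct 2).
Cape Town is UTC+2:00, so local arrival = 12:42 + 2:00 = 14:42 on Oct 2.

14:42 on Oct 2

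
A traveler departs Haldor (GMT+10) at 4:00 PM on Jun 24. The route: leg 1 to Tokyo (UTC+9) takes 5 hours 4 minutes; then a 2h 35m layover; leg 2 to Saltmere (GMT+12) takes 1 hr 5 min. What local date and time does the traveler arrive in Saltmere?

Convert departure to UTC: 4:00 PM − 10:00 = 6:00 AM UTC on Jun 24.
Add 5 hours and 4 minutes leg 1 → 11:04 AM UTC.
Add 2 hours and 35 minutes layover in Tokyo → 1:39 PM UTC.
Add 1 hour and 5 minutes leg 2 → 2:44 PM UTC.
Saltmere is UTC+12:00, so local arrival = 2:44 PM + 12:00 = 2:44 AM on Jun 25.

2:44 AM on June 25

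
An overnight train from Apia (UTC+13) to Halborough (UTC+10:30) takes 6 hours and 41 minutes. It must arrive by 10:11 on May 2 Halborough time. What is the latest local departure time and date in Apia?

06:00 on May 2

Target arrival in UTC: 10:11 − 10:30 = 23:41 on May 1.
Subtract 6 hours and 41 minutes → departure 17:00 UTC on May 1.
Apia is UTC+13:00: 17:00 + 13:00 = 06:00 on May 2.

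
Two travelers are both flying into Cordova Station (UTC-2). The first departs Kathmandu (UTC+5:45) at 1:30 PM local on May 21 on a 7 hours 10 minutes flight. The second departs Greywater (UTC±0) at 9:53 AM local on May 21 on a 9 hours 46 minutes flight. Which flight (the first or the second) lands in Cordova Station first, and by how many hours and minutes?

Flight 1 in UTC: 1:30 PM − 5:45 = 7:45 AM on May 21.
+7 hours and 10 minutes → arrive 2:55 PM UTC on May 21.
Flight 2 departs at 9:53 AM UTC (May 21).
+9 hours and 46 minutes → arrive 7:39 PM UTC on May 21.
Flight 1 lands earlier by 4 hours 44 minutes.

the first, by 4 hours 44 minutes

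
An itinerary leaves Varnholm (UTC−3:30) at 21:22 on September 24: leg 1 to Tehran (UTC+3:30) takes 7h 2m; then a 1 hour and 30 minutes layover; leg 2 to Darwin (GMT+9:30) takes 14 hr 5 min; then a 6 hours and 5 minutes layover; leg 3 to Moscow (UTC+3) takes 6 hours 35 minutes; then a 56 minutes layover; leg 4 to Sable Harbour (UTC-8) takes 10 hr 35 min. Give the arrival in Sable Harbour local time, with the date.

15:40 on Sep 26

Convert departure to UTC: 21:22 + 3:30 = 00:52 UTC on Sep 25.
Add 7 hours 2 minutes leg 1 → 07:54 UTC.
Add 1 hour 30 minutes layover in Tehran → 09:24 UTC.
Add 14 hours 5 minutes leg 2 → 23:29 UTC.
Add 6 hours 5 minutes layover in Darwin → 05:34 UTC (Sep 26).
Add 6 hours 35 minutes leg 3 → 12:09 UTC.
Add 56 minutes layover in Moscow → 13:05 UTC.
Add 10 hours 35 minutes leg 4 → 23:40 UTC.
Sable Harbour is UTC−8:00, so local arrival = 23:40 − 8:00 = 15:40 on Sep 26.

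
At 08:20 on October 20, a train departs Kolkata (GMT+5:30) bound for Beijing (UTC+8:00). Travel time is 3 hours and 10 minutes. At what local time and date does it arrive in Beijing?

14:00 on Oct 20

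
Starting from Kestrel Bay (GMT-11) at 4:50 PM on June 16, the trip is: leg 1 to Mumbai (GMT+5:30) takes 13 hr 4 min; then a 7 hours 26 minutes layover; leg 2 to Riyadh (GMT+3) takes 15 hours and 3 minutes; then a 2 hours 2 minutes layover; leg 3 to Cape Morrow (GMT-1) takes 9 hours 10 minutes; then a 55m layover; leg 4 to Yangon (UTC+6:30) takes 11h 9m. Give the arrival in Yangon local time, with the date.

9:09 PM on June 19

Convert departure to UTC: 4:50 PM + 11:00 = 3:50 AM UTC on Jun 17.
Add 13 hours and 4 minutes leg 1 → 4:54 PM UTC.
Add 7 hours 26 minutes layover in Mumbai → 12:20 AM UTC (Jun 18).
Add 15 hours 3 minutes leg 2 → 3:23 PM UTC.
Add 2 hours 2 minutes layover in Riyadh → 5:25 PM UTC.
Add 9 hours and 10 minutes leg 3 → 2:35 AM UTC (Jun 19).
Add 55 minutes layover in Cape Morrow → 3:30 AM UTC.
Add 11 hours 9 minutes leg 4 → 2:39 PM UTC.
Yangon is UTC+6:30, so local arrival = 2:39 PM + 6:30 = 9:09 PM on Jun 19.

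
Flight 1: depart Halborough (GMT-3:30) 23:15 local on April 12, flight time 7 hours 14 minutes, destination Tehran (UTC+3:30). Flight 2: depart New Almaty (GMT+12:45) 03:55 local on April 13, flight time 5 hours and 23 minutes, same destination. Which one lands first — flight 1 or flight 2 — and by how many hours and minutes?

Flight 1 in UTC: 23:15 + 3:30 = 02:45 on Apr 13.
+7 hours 14 minutes → arrive 09:59 UTC on Apr 13.
Flight 2 in UTC: 03:55 − 12:45 = 15:10 on Apr 12.
+5 hours and 23 minutes → arrive 20:33 UTC on Apr 12.
Flight 2 lands earlier by 13 hours 26 minutes.

the second, by 13 hours 26 minutes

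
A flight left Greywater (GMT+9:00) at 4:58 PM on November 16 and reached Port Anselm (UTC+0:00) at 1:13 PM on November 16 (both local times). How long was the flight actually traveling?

Departure in UTC: 4:58 PM − 9:00 = 7:58 AM on Nov 16.
Arrival is already UTC: 1:13 PM on Nov 16.
Elapsed = 1:13 PM − 7:58 AM = 5 hours 15 minutes.

5 hours 15 minutes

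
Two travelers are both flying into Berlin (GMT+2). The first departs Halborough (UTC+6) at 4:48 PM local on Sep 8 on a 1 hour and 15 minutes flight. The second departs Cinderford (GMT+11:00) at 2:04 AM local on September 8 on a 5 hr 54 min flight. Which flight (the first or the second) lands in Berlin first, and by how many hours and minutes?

Flight 1 in UTC: 4:48 PM − 6:00 = 10:48 AM on Sep 8.
+1 hour and 15 minutes → arrive 12:03 PM UTC on Sep 8.
Flight 2 in UTC: 2:04 AM − 11:00 = 3:04 PM on Sep 7.
+5 hours 54 minutes → arrive 8:58 PM UTC on Sep 7.
Flight 2 lands earlier by 15 hours 5 minutes.

the second, by 15 hours 5 minutes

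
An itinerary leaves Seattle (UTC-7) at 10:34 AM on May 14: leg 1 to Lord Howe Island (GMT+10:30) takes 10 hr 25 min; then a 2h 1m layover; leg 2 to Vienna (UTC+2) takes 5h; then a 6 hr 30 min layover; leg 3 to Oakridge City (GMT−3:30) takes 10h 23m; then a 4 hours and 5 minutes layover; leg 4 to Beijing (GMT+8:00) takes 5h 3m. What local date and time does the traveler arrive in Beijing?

Convert departure to UTC: 10:34 AM + 7:00 = 5:34 PM UTC on May 14.
Add 10 hours and 25 minutes leg 1 → 3:59 AM UTC (May 15).
Add 2 hours and 1 minute layover in Lord Howe Island → 6:00 AM UTC.
Add 5 hours leg 2 → 11:00 AM UTC.
Add 6 hours and 30 minutes layover in Vienna → 5:30 PM UTC.
Add 10 hours 23 minutes leg 3 → 3:53 AM UTC (May 16).
Add 4 hours and 5 minutes layover in Oakridge City → 7:58 AM UTC.
Add 5 hours and 3 minutes leg 4 → 1:01 PM UTC.
Beijing is UTC+8:00, so local arrival = 1:01 PM + 8:00 = 9:01 PM on May 16.

9:01 PM on May 16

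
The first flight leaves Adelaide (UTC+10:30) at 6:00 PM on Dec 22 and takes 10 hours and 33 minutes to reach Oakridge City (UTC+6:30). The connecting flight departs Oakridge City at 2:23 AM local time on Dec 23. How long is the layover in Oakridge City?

1 hour 50 minutes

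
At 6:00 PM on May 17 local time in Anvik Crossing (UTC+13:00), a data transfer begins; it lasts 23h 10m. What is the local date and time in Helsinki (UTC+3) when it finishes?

7:10 AM on May 18

Convert start to UTC: 6:00 PM − 13:00 = 5:00 AM UTC on May 17.
Add 23 hours 10 minutes duration → 4:10 AM UTC (May 18).
Helsinki is UTC+3:00, so local end time = 4:10 AM + 3:00 = 7:10 AM on May 18.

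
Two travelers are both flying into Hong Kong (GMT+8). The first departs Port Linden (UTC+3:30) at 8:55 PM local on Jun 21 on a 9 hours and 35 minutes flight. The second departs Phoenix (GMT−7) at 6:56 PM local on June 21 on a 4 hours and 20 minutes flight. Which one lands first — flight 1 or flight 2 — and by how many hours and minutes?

the first, by 3 hours 16 minutes

Flight 1 in UTC: 8:55 PM − 3:30 = 5:25 PM on Jun 21.
+9 hours and 35 minutes → arrive 3:00 AM UTC on Jun 22.
Flight 2 in UTC: 6:56 PM + 7:00 = 1:56 AM on Jun 22.
+4 hours and 20 minutes → arrive 6:16 AM UTC on Jun 22.
Flight 1 lands earlier by 3 hours 16 minutes.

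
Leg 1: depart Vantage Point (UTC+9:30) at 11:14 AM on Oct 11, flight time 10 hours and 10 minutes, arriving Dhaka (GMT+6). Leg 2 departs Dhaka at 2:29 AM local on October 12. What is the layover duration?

Convert departure to UTC: 11:14 AM − 9:30 = 1:44 AM UTC on Oct 11.
Add 10 hours and 10 minutes flight time → 11:54 AM UTC.
Dhaka is UTC+6:00, so local arrival = 11:54 AM + 6:00 = 5:54 PM on Oct 11.
Layover = 2:29 AM − 5:54 PM (+1 day) = 8 hours 35 minutes.

8 hours 35 minutes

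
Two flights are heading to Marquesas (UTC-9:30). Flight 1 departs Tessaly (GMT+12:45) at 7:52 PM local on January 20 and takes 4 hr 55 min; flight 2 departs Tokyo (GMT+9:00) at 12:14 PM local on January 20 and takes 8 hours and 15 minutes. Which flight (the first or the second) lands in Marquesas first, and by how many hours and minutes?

the second, by 33 minutes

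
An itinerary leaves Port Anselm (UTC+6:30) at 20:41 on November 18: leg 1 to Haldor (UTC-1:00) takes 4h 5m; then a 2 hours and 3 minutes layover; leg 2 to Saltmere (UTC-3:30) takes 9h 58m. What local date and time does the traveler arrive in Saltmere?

Convert departure to UTC: 20:41 − 6:30 = 14:11 UTC on Nov 18.
Add 4 hours 5 minutes leg 1 → 18:16 UTC.
Add 2 hours 3 minutes layover in Haldor → 20:19 UTC.
Add 9 hours 58 minutes leg 2 → 06:17 UTC (Nov 19).
Saltmere is UTC−3:30, so local arrival = 06:17 − 3:30 = 02:47 on Nov 19.

02:47 on November 19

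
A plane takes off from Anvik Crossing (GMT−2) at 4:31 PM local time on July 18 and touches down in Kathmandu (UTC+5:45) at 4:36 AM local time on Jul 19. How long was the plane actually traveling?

4 hours 20 minutes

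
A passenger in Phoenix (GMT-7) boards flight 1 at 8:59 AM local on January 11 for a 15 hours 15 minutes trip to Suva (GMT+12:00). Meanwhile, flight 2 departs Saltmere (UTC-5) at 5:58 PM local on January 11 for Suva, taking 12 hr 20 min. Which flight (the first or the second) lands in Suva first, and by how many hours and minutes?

Flight 1 in UTC: 8:59 AM + 7:00 = 3:59 PM on Jan 11.
+15 hours and 15 minutes → arrive 7:14 AM UTC on Jan 12.
Flight 2 in UTC: 5:58 PM + 5:00 = 10:58 PM on Jan 11.
+12 hours and 20 minutes → arrive 11:18 AM UTC on Jan 12.
Flight 1 lands earlier by 4 hours 4 minutes.

the first, by 4 hours 4 minutes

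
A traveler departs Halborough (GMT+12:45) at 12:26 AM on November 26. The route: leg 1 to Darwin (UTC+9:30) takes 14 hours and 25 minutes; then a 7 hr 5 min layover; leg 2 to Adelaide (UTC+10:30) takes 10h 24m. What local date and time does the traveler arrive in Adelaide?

Convert departure to UTC: 12:26 AM − 12:45 = 11:41 AM UTC on Nov 25.
Add 14 hours 25 minutes leg 1 → 2:06 AM UTC (Nov 26).
Add 7 hours and 5 minutes layover in Darwin → 9:11 AM UTC.
Add 10 hours and 24 minutes leg 2 → 7:35 PM UTC.
Adelaide is UTC+10:30, so local arrival = 7:35 PM + 10:30 = 6:05 AM on Nov 27.

6:05 AM on November 27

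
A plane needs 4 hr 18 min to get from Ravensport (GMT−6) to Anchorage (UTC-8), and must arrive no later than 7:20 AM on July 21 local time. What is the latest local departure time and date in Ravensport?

5:02 AM on Jul 21

Target arrival in UTC: 7:20 AM + 8:00 = 3:20 PM on Jul 21.
Subtract 4 hours and 18 minutes → departure 11:02 AM UTC on Jul 21.
Ravensport is UTC−6:00: 11:02 AM − 6:00 = 5:02 AM on Jul 21.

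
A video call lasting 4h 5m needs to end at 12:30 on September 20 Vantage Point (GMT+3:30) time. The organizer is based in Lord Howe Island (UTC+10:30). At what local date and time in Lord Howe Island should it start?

15:25 on September 20

Target end time in UTC: 12:30 − 3:30 = 09:00 on Sep 20.
Subtract 4 hours 5 minutes → start 04:55 UTC on Sep 20.
Lord Howe Island is UTC+10:30: 04:55 + 10:30 = 15:25 on Sep 20.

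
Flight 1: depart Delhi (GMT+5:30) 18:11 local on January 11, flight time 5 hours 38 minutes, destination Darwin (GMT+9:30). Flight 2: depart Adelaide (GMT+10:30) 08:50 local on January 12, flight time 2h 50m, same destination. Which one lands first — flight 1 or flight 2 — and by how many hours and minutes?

Flight 1 in UTC: 18:11 − 5:30 = 12:41 on Jan 11.
+5 hours 38 minutes → arrive 18:19 UTC on Jan 11.
Flight 2 in UTC: 08:50 − 10:30 = 22:20 on Jan 11.
+2 hours and 50 minutes → arrive 01:10 UTC on Jan 12.
Flight 1 lands earlier by 6 hours 51 minutes.

the first, by 6 hours 51 minutes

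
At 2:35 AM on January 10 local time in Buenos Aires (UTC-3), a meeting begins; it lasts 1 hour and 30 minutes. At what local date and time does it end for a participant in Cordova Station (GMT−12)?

Cordova Station is 9:00 behind Buenos Aires.
After 1 hour and 30 minutes it is 4:05 AM in Buenos Aires.
Shift by the zone difference: 4:05 AM − 9:00 = 7:05 PM on Jan 9 in Cordova Station.

7:05 PM on January 9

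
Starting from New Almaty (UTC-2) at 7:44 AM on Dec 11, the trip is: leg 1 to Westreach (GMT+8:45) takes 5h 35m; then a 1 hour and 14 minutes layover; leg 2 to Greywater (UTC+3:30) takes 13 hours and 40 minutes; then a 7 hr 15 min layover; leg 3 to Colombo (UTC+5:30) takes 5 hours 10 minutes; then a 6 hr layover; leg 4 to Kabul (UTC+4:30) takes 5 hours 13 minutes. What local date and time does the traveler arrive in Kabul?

10:21 AM on December 13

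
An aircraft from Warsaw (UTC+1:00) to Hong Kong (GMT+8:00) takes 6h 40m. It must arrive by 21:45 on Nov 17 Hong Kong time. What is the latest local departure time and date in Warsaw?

08:05 on November 17

Target arrival in UTC: 21:45 − 8:00 = 13:45 on Nov 17.
Subtract 6 hours and 40 minutes → departure 07:05 UTC on Nov 17.
Warsaw is UTC+1:00: 07:05 + 1:00 = 08:05 on Nov 17.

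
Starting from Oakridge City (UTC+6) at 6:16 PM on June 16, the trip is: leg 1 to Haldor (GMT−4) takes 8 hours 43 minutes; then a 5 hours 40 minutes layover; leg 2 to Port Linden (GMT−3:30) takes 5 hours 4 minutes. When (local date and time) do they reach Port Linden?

4:13 AM on Jun 17

Convert departure to UTC: 6:16 PM − 6:00 = 12:16 PM UTC on Jun 16.
Add 8 hours 43 minutes leg 1 → 8:59 PM UTC.
Add 5 hours 40 minutes layover in Haldor → 2:39 AM UTC (Jun 17).
Add 5 hours and 4 minutes leg 2 → 7:43 AM UTC.
Port Linden is UTC−3:30, so local arrival = 7:43 AM − 3:30 = 4:13 AM on Jun 17.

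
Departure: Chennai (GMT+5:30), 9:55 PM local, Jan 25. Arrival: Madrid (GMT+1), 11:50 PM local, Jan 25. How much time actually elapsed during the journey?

Madrid is 4:30 behind Chennai.
Clock-face elapsed time (ignoring zones) is 1 hour 55 minutes.
Actual elapsed = 1 hour 55 minutes + 4:30 = 6 hours 25 minutes.

6 hours 25 minutes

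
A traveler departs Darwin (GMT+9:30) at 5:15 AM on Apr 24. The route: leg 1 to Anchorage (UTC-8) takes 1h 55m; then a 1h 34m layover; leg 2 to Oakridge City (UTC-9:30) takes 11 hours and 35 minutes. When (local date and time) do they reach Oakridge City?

Convert departure to UTC: 5:15 AM − 9:30 = 7:45 PM UTC on Apr 23.
Add 1 hour 55 minutes leg 1 → 9:40 PM UTC.
Add 1 hour 34 minutes layover in Anchorage → 11:14 PM UTC.
Add 11 hours and 35 minutes leg 2 → 10:49 AM UTC (Apr 24).
Oakridge City is UTC−9:30, so local arrival = 10:49 AM − 9:30 = 1:19 AM on Apr 24.

1:19 AM on April 24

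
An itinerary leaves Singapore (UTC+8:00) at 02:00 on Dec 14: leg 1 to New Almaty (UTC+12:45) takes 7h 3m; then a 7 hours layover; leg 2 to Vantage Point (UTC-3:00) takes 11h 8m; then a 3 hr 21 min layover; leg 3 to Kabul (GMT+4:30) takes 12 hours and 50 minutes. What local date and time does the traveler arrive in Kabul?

Convert departure to UTC: 02:00 − 8:00 = 18:00 UTC on Dec 13.
Add 7 hours 3 minutes leg 1 → 01:03 UTC (Dec 14).
Add 7 hours layover in New Almaty → 08:03 UTC.
Add 11 hours 8 minutes leg 2 → 19:11 UTC.
Add 3 hours and 21 minutes layover in Vantage Point → 22:32 UTC.
Add 12 hours 50 minutes leg 3 → 11:22 UTC (Dec 15).
Kabul is UTC+4:30, so local arrival = 11:22 + 4:30 = 15:52 on Dec 15.

15:52 on December 15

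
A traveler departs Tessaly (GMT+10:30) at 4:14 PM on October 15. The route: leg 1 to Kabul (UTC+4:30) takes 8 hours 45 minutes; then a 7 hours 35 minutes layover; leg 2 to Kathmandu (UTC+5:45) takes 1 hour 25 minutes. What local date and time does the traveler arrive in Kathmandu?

Convert departure to UTC: 4:14 PM − 10:30 = 5:44 AM UTC on Oct 15.
Add 8 hours 45 minutes leg 1 → 2:29 PM UTC.
Add 7 hours 35 minutes layover in Kabul → 10:04 PM UTC.
Add 1 hour 25 minutes leg 2 → 11:29 PM UTC.
Kathmandu is UTC+5:45, so local arrival = 11:29 PM + 5:45 = 5:14 AM on Oct 16.

5:14 AM on October 16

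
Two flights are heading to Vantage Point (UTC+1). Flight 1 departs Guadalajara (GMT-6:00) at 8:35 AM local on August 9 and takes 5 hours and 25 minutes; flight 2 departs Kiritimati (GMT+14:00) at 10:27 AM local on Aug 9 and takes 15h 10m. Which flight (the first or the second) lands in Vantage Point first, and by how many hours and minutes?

Flight 1 in UTC: 8:35 AM + 6:00 = 2:35 PM on Aug 9.
+5 hours and 25 minutes → arrive 8:00 PM UTC on Aug 9.
Flight 2 in UTC: 10:27 AM − 14:00 = 8:27 PM on Aug 8.
+15 hours 10 minutes → arrive 11:37 AM UTC on Aug 9.
Flight 2 lands earlier by 8 hours 23 minutes.

the second, by 8 hours 23 minutes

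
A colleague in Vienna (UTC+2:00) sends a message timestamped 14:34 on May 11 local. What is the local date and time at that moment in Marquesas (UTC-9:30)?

In UTC: 14:34 − 2:00 = 12:34 on May 11.
Marquesas is UTC−9:30: 12:34 − 9:30 = 03:04 on May 11.

03:04 on May 11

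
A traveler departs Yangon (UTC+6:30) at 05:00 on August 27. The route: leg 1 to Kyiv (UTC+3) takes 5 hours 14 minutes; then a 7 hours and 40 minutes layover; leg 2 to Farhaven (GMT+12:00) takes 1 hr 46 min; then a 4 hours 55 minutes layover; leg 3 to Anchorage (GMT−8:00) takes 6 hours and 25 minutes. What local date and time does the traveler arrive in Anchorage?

Convert departure to UTC: 05:00 − 6:30 = 22:30 UTC on Aug 26.
Add 5 hours 14 minutes leg 1 → 03:44 UTC (Aug 27).
Add 7 hours 40 minutes layover in Kyiv → 11:24 UTC.
Add 1 hour and 46 minutes leg 2 → 13:10 UTC.
Add 4 hours 55 minutes layover in Farhaven → 18:05 UTC.
Add 6 hours and 25 minutes leg 3 → 00:30 UTC (Aug 28).
Anchorage is UTC−8:00, so local arrival = 00:30 − 8:00 = 16:30 on Aug 27.

16:30 on Aug 27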